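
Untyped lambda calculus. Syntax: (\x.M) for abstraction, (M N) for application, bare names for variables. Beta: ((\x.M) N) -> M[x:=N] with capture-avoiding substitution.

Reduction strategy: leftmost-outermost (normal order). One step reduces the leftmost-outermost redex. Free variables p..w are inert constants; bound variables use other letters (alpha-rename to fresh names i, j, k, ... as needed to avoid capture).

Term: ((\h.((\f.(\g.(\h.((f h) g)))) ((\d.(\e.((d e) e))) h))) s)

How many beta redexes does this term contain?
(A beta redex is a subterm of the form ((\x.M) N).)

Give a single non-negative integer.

Term: ((\h.((\f.(\g.(\h.((f h) g)))) ((\d.(\e.((d e) e))) h))) s)
  Redex: ((\h.((\f.(\g.(\h.((f h) g)))) ((\d.(\e.((d e) e))) h))) s)
  Redex: ((\f.(\g.(\h.((f h) g)))) ((\d.(\e.((d e) e))) h))
  Redex: ((\d.(\e.((d e) e))) h)
Total redexes: 3

Answer: 3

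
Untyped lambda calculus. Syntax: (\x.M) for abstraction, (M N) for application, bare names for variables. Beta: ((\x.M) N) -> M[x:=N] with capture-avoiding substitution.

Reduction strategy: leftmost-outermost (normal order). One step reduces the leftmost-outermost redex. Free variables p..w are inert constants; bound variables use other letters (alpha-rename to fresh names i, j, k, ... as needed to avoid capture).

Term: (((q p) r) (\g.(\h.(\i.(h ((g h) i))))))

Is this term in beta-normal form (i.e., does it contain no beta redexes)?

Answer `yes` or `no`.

Answer: yes

Derivation:
Term: (((q p) r) (\g.(\h.(\i.(h ((g h) i))))))
No beta redexes found.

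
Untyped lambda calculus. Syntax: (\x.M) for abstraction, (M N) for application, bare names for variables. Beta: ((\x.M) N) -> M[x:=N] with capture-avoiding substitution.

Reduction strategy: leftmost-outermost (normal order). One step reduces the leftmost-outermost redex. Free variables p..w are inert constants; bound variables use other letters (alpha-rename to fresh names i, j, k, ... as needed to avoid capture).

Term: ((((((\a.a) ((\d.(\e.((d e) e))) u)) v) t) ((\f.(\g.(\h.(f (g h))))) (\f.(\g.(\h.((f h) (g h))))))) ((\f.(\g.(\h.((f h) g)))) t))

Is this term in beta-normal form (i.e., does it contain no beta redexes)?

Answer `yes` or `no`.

Term: ((((((\a.a) ((\d.(\e.((d e) e))) u)) v) t) ((\f.(\g.(\h.(f (g h))))) (\f.(\g.(\h.((f h) (g h))))))) ((\f.(\g.(\h.((f h) g)))) t))
Found 4 beta redex(es).

Answer: no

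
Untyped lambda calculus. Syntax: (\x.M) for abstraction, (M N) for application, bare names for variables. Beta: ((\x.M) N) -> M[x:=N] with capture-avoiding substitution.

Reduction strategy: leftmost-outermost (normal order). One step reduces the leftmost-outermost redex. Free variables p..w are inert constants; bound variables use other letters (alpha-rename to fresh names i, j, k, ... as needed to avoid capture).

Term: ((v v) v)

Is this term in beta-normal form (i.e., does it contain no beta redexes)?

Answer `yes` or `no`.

Term: ((v v) v)
No beta redexes found.

Answer: yes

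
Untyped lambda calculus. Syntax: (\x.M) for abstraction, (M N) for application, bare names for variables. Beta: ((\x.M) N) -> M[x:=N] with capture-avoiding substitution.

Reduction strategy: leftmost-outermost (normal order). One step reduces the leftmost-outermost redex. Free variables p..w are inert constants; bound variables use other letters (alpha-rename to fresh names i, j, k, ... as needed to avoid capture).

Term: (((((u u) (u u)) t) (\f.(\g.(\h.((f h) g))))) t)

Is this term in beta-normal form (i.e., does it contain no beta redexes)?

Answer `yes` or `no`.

Term: (((((u u) (u u)) t) (\f.(\g.(\h.((f h) g))))) t)
No beta redexes found.

Answer: yes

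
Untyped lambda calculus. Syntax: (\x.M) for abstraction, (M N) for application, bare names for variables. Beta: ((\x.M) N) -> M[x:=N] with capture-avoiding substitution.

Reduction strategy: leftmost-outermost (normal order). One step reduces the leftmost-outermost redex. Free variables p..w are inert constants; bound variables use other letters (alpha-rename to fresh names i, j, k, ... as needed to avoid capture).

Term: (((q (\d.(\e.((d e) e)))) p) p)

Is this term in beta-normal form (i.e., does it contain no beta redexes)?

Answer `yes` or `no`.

Answer: yes

Derivation:
Term: (((q (\d.(\e.((d e) e)))) p) p)
No beta redexes found.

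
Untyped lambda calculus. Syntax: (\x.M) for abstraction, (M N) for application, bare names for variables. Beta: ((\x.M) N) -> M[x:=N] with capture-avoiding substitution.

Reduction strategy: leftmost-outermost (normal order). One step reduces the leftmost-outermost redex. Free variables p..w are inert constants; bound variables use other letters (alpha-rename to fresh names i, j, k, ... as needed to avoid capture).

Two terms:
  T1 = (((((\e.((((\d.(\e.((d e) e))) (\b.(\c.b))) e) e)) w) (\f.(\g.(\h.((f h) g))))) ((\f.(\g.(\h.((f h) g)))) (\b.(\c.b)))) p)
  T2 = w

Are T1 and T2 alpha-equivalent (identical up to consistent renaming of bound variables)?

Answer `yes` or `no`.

Term 1: (((((\e.((((\d.(\e.((d e) e))) (\b.(\c.b))) e) e)) w) (\f.(\g.(\h.((f h) g))))) ((\f.(\g.(\h.((f h) g)))) (\b.(\c.b)))) p)
Term 2: w
Alpha-equivalence: compare structure up to binder renaming.
Result: False

Answer: no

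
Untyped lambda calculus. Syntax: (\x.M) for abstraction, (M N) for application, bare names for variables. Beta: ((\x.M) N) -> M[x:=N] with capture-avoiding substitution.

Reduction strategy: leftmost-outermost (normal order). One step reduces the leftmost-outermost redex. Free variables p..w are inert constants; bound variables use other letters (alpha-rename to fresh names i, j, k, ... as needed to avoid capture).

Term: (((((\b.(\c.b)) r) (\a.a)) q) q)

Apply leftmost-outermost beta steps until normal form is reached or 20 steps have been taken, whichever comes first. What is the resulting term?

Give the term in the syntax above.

Answer: ((r q) q)

Derivation:
Step 0: (((((\b.(\c.b)) r) (\a.a)) q) q)
Step 1: ((((\c.r) (\a.a)) q) q)
Step 2: ((r q) q)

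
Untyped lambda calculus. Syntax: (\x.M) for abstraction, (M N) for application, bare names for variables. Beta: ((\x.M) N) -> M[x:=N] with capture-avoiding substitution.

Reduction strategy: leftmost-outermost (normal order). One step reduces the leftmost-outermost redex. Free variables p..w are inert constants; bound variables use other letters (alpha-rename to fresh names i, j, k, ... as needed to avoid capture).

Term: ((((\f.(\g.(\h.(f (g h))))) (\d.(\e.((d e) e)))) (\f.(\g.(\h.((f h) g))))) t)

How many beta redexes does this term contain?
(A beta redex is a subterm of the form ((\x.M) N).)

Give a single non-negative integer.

Term: ((((\f.(\g.(\h.(f (g h))))) (\d.(\e.((d e) e)))) (\f.(\g.(\h.((f h) g))))) t)
  Redex: ((\f.(\g.(\h.(f (g h))))) (\d.(\e.((d e) e))))
Total redexes: 1

Answer: 1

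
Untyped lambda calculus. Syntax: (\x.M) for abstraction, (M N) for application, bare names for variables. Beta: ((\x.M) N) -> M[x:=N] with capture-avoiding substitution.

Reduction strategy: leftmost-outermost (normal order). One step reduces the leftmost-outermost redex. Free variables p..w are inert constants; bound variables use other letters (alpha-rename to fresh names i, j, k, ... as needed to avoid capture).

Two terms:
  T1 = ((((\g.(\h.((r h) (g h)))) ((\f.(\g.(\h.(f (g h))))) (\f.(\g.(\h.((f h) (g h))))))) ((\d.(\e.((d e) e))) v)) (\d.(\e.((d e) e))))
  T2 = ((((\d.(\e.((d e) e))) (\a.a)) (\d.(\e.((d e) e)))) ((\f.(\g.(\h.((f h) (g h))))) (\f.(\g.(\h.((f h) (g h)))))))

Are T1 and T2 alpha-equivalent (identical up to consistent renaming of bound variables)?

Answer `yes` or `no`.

Answer: no

Derivation:
Term 1: ((((\g.(\h.((r h) (g h)))) ((\f.(\g.(\h.(f (g h))))) (\f.(\g.(\h.((f h) (g h))))))) ((\d.(\e.((d e) e))) v)) (\d.(\e.((d e) e))))
Term 2: ((((\d.(\e.((d e) e))) (\a.a)) (\d.(\e.((d e) e)))) ((\f.(\g.(\h.((f h) (g h))))) (\f.(\g.(\h.((f h) (g h)))))))
Alpha-equivalence: compare structure up to binder renaming.
Result: False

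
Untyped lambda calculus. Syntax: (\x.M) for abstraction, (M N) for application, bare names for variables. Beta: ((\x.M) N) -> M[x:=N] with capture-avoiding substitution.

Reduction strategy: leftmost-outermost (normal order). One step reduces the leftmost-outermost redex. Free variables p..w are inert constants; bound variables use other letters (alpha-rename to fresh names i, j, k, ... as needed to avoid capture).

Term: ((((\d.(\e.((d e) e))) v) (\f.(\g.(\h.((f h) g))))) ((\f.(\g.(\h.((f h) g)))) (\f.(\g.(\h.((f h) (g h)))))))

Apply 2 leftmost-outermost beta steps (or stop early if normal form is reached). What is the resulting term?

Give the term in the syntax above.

Answer: (((v (\f.(\g.(\h.((f h) g))))) (\f.(\g.(\h.((f h) g))))) ((\f.(\g.(\h.((f h) g)))) (\f.(\g.(\h.((f h) (g h)))))))

Derivation:
Step 0: ((((\d.(\e.((d e) e))) v) (\f.(\g.(\h.((f h) g))))) ((\f.(\g.(\h.((f h) g)))) (\f.(\g.(\h.((f h) (g h)))))))
Step 1: (((\e.((v e) e)) (\f.(\g.(\h.((f h) g))))) ((\f.(\g.(\h.((f h) g)))) (\f.(\g.(\h.((f h) (g h)))))))
Step 2: (((v (\f.(\g.(\h.((f h) g))))) (\f.(\g.(\h.((f h) g))))) ((\f.(\g.(\h.((f h) g)))) (\f.(\g.(\h.((f h) (g h)))))))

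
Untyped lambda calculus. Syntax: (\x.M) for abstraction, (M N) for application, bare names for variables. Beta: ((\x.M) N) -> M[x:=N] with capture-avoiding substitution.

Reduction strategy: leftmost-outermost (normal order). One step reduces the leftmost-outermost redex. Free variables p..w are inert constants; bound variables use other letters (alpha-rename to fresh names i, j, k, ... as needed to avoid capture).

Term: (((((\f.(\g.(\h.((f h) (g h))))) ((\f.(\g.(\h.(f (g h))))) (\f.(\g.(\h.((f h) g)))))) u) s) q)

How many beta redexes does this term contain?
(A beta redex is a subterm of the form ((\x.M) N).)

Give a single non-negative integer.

Answer: 2

Derivation:
Term: (((((\f.(\g.(\h.((f h) (g h))))) ((\f.(\g.(\h.(f (g h))))) (\f.(\g.(\h.((f h) g)))))) u) s) q)
  Redex: ((\f.(\g.(\h.((f h) (g h))))) ((\f.(\g.(\h.(f (g h))))) (\f.(\g.(\h.((f h) g))))))
  Redex: ((\f.(\g.(\h.(f (g h))))) (\f.(\g.(\h.((f h) g)))))
Total redexes: 2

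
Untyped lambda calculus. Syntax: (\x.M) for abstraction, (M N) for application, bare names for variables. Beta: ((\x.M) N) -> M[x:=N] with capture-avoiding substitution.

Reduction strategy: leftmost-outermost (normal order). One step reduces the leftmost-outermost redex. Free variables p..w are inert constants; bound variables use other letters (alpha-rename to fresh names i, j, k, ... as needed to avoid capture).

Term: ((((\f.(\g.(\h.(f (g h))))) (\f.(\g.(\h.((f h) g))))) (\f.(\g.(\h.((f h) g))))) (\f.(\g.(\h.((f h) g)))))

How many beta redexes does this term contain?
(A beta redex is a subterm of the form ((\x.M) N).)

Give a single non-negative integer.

Term: ((((\f.(\g.(\h.(f (g h))))) (\f.(\g.(\h.((f h) g))))) (\f.(\g.(\h.((f h) g))))) (\f.(\g.(\h.((f h) g)))))
  Redex: ((\f.(\g.(\h.(f (g h))))) (\f.(\g.(\h.((f h) g)))))
Total redexes: 1

Answer: 1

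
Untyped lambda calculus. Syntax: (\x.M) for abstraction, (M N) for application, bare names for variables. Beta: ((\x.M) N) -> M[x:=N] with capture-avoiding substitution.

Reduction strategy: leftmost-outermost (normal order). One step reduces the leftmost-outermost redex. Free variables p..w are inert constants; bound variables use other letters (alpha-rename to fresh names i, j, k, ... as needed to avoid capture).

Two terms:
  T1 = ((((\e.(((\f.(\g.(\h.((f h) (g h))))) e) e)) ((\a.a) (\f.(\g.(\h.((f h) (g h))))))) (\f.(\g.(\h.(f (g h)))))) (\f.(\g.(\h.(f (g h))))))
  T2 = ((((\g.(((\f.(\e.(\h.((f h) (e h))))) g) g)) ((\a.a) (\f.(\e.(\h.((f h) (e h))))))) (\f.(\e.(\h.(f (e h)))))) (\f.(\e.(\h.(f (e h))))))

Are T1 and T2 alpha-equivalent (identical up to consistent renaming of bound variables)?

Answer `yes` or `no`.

Answer: yes

Derivation:
Term 1: ((((\e.(((\f.(\g.(\h.((f h) (g h))))) e) e)) ((\a.a) (\f.(\g.(\h.((f h) (g h))))))) (\f.(\g.(\h.(f (g h)))))) (\f.(\g.(\h.(f (g h))))))
Term 2: ((((\g.(((\f.(\e.(\h.((f h) (e h))))) g) g)) ((\a.a) (\f.(\e.(\h.((f h) (e h))))))) (\f.(\e.(\h.(f (e h)))))) (\f.(\e.(\h.(f (e h))))))
Alpha-equivalence: compare structure up to binder renaming.
Result: True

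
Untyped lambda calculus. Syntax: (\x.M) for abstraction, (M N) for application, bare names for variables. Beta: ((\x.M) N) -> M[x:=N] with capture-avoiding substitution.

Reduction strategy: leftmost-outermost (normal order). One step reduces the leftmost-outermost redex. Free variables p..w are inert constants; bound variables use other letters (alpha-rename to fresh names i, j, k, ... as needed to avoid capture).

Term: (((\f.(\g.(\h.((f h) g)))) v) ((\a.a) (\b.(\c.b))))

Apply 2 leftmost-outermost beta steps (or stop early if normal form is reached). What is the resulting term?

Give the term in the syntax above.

Step 0: (((\f.(\g.(\h.((f h) g)))) v) ((\a.a) (\b.(\c.b))))
Step 1: ((\g.(\h.((v h) g))) ((\a.a) (\b.(\c.b))))
Step 2: (\h.((v h) ((\a.a) (\b.(\c.b)))))

Answer: (\h.((v h) ((\a.a) (\b.(\c.b)))))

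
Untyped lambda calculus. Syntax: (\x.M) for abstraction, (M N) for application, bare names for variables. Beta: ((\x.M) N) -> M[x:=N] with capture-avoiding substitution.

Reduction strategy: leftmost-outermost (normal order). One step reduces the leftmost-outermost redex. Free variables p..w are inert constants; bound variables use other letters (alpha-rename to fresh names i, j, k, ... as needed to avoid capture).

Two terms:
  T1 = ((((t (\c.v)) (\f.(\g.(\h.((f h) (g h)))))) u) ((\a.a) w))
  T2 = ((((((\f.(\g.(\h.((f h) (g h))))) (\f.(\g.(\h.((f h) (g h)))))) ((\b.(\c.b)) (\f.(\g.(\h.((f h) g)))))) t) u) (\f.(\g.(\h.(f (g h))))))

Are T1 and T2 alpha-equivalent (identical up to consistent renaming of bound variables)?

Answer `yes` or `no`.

Term 1: ((((t (\c.v)) (\f.(\g.(\h.((f h) (g h)))))) u) ((\a.a) w))
Term 2: ((((((\f.(\g.(\h.((f h) (g h))))) (\f.(\g.(\h.((f h) (g h)))))) ((\b.(\c.b)) (\f.(\g.(\h.((f h) g)))))) t) u) (\f.(\g.(\h.(f (g h))))))
Alpha-equivalence: compare structure up to binder renaming.
Result: False

Answer: no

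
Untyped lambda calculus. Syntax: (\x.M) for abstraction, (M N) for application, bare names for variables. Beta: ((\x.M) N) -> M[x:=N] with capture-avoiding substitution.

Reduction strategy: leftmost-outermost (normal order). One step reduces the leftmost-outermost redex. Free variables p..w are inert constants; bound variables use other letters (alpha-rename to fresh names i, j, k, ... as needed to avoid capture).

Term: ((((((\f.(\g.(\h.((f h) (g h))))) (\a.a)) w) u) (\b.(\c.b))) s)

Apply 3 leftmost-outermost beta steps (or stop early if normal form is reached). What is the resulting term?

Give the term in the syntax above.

Step 0: ((((((\f.(\g.(\h.((f h) (g h))))) (\a.a)) w) u) (\b.(\c.b))) s)
Step 1: (((((\g.(\h.(((\a.a) h) (g h)))) w) u) (\b.(\c.b))) s)
Step 2: ((((\h.(((\a.a) h) (w h))) u) (\b.(\c.b))) s)
Step 3: (((((\a.a) u) (w u)) (\b.(\c.b))) s)

Answer: (((((\a.a) u) (w u)) (\b.(\c.b))) s)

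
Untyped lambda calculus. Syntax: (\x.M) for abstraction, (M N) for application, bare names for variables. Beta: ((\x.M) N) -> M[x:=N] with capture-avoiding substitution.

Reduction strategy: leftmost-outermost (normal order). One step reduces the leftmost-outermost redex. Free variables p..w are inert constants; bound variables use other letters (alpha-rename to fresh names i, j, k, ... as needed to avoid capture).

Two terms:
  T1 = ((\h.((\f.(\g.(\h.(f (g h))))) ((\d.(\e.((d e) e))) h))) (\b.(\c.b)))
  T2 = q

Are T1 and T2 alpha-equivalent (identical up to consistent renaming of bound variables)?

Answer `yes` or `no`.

Term 1: ((\h.((\f.(\g.(\h.(f (g h))))) ((\d.(\e.((d e) e))) h))) (\b.(\c.b)))
Term 2: q
Alpha-equivalence: compare structure up to binder renaming.
Result: False

Answer: no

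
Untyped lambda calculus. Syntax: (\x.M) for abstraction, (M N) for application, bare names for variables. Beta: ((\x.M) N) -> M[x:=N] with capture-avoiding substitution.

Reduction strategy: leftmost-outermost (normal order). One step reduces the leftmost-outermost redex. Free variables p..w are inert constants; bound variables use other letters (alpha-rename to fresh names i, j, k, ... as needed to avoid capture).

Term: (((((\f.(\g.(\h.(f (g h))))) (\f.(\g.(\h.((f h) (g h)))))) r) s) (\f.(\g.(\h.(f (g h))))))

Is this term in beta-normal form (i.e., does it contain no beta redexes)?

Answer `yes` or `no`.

Answer: no

Derivation:
Term: (((((\f.(\g.(\h.(f (g h))))) (\f.(\g.(\h.((f h) (g h)))))) r) s) (\f.(\g.(\h.(f (g h))))))
Found 1 beta redex(es).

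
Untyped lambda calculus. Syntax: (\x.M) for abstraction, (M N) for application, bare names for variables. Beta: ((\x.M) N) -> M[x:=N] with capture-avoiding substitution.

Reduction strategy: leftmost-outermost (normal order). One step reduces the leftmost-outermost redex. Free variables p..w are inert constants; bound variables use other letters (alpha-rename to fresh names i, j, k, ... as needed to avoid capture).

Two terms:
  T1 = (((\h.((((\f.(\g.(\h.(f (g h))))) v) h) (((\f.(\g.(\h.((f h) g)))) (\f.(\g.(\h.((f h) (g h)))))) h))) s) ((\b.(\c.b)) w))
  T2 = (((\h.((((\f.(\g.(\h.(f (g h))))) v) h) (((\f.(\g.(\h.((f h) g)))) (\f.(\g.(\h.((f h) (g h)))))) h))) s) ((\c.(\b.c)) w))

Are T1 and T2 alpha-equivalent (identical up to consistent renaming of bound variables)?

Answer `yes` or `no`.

Answer: yes

Derivation:
Term 1: (((\h.((((\f.(\g.(\h.(f (g h))))) v) h) (((\f.(\g.(\h.((f h) g)))) (\f.(\g.(\h.((f h) (g h)))))) h))) s) ((\b.(\c.b)) w))
Term 2: (((\h.((((\f.(\g.(\h.(f (g h))))) v) h) (((\f.(\g.(\h.((f h) g)))) (\f.(\g.(\h.((f h) (g h)))))) h))) s) ((\c.(\b.c)) w))
Alpha-equivalence: compare structure up to binder renaming.
Result: True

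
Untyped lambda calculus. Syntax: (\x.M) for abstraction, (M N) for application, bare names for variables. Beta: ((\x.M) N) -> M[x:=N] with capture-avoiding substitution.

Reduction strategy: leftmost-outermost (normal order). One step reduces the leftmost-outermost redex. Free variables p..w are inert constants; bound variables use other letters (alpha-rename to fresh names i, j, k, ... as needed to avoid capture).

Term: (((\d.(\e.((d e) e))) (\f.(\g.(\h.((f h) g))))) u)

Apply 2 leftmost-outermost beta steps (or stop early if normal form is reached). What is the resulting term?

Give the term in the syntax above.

Answer: (((\f.(\g.(\h.((f h) g)))) u) u)

Derivation:
Step 0: (((\d.(\e.((d e) e))) (\f.(\g.(\h.((f h) g))))) u)
Step 1: ((\e.(((\f.(\g.(\h.((f h) g)))) e) e)) u)
Step 2: (((\f.(\g.(\h.((f h) g)))) u) u)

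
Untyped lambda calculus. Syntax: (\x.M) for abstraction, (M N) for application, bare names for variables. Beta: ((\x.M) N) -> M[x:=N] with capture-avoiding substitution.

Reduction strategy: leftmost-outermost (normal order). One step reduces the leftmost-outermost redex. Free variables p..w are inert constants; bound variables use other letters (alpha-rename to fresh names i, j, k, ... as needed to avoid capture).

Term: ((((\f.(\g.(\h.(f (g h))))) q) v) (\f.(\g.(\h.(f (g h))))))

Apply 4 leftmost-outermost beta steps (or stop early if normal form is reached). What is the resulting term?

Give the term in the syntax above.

Step 0: ((((\f.(\g.(\h.(f (g h))))) q) v) (\f.(\g.(\h.(f (g h))))))
Step 1: (((\g.(\h.(q (g h)))) v) (\f.(\g.(\h.(f (g h))))))
Step 2: ((\h.(q (v h))) (\f.(\g.(\h.(f (g h))))))
Step 3: (q (v (\f.(\g.(\h.(f (g h)))))))
Step 4: (normal form reached)

Answer: (q (v (\f.(\g.(\h.(f (g h)))))))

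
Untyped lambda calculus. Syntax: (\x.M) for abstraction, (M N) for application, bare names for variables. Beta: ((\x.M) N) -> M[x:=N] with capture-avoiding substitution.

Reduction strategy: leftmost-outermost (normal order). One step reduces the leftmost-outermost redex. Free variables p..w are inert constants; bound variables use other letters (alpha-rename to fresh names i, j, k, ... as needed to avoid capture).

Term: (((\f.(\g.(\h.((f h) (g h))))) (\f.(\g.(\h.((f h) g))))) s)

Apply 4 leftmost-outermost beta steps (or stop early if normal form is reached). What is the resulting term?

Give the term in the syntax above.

Step 0: (((\f.(\g.(\h.((f h) (g h))))) (\f.(\g.(\h.((f h) g))))) s)
Step 1: ((\g.(\h.(((\f.(\g.(\h.((f h) g)))) h) (g h)))) s)
Step 2: (\h.(((\f.(\g.(\h.((f h) g)))) h) (s h)))
Step 3: (\h.((\g.(\i.((h i) g))) (s h)))
Step 4: (\h.(\i.((h i) (s h))))

Answer: (\h.(\i.((h i) (s h))))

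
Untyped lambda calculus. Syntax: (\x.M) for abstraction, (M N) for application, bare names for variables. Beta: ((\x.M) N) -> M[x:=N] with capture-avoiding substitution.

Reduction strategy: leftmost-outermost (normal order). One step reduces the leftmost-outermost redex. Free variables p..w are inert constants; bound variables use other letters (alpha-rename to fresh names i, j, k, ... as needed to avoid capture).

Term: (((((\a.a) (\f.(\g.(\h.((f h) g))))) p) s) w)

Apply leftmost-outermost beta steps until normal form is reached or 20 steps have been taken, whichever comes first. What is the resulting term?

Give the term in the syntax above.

Answer: ((p w) s)

Derivation:
Step 0: (((((\a.a) (\f.(\g.(\h.((f h) g))))) p) s) w)
Step 1: ((((\f.(\g.(\h.((f h) g)))) p) s) w)
Step 2: (((\g.(\h.((p h) g))) s) w)
Step 3: ((\h.((p h) s)) w)
Step 4: ((p w) s)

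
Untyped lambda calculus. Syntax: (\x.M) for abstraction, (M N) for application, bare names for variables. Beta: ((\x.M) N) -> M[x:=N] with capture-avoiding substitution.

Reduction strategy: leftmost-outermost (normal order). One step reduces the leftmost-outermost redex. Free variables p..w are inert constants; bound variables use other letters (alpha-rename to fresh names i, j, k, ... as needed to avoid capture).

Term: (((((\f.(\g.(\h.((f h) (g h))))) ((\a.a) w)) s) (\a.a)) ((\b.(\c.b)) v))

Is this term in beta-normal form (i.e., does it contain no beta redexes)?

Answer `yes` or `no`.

Term: (((((\f.(\g.(\h.((f h) (g h))))) ((\a.a) w)) s) (\a.a)) ((\b.(\c.b)) v))
Found 3 beta redex(es).

Answer: no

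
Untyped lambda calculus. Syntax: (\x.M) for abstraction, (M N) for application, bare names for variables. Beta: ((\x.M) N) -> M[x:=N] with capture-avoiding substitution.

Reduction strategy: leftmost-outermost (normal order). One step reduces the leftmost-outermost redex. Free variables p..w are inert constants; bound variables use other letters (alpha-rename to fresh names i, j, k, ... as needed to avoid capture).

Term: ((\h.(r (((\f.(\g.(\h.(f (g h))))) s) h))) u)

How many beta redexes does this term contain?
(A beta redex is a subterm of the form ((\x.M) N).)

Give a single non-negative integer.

Answer: 2

Derivation:
Term: ((\h.(r (((\f.(\g.(\h.(f (g h))))) s) h))) u)
  Redex: ((\h.(r (((\f.(\g.(\h.(f (g h))))) s) h))) u)
  Redex: ((\f.(\g.(\h.(f (g h))))) s)
Total redexes: 2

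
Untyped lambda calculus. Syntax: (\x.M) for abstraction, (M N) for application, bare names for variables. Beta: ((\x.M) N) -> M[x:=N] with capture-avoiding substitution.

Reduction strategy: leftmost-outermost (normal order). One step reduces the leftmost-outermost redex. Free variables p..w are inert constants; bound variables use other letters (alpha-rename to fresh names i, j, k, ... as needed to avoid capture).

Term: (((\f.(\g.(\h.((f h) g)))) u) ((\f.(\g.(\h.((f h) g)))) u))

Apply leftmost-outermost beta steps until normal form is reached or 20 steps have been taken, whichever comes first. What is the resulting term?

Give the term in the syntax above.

Answer: (\h.((u h) (\g.(\h.((u h) g)))))

Derivation:
Step 0: (((\f.(\g.(\h.((f h) g)))) u) ((\f.(\g.(\h.((f h) g)))) u))
Step 1: ((\g.(\h.((u h) g))) ((\f.(\g.(\h.((f h) g)))) u))
Step 2: (\h.((u h) ((\f.(\g.(\h.((f h) g)))) u)))
Step 3: (\h.((u h) (\g.(\h.((u h) g)))))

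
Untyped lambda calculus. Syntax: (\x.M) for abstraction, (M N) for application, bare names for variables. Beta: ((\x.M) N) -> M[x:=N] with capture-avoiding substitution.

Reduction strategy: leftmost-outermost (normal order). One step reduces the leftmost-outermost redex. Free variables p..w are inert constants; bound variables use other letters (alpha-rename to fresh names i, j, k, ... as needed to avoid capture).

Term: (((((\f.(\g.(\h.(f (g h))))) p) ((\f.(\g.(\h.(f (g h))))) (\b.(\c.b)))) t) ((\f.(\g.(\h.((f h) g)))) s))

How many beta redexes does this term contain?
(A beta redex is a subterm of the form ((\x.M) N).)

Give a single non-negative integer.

Answer: 3

Derivation:
Term: (((((\f.(\g.(\h.(f (g h))))) p) ((\f.(\g.(\h.(f (g h))))) (\b.(\c.b)))) t) ((\f.(\g.(\h.((f h) g)))) s))
  Redex: ((\f.(\g.(\h.(f (g h))))) p)
  Redex: ((\f.(\g.(\h.(f (g h))))) (\b.(\c.b)))
  Redex: ((\f.(\g.(\h.((f h) g)))) s)
Total redexes: 3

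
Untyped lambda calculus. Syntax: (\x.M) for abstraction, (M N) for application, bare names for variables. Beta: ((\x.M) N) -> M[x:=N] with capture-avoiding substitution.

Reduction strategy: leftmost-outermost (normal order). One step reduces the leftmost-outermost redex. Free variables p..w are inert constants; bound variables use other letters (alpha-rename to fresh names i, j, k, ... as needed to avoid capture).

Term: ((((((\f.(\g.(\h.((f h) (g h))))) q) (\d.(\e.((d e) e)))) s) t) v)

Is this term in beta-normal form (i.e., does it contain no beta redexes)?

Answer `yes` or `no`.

Term: ((((((\f.(\g.(\h.((f h) (g h))))) q) (\d.(\e.((d e) e)))) s) t) v)
Found 1 beta redex(es).

Answer: no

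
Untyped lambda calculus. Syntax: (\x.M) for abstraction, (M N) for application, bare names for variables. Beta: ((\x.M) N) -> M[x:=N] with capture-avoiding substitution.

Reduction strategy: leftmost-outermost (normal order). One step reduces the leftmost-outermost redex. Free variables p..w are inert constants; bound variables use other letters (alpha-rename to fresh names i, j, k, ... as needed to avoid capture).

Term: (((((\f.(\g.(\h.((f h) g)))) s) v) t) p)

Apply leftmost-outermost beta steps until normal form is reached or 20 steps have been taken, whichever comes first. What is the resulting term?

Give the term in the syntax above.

Answer: (((s t) v) p)

Derivation:
Step 0: (((((\f.(\g.(\h.((f h) g)))) s) v) t) p)
Step 1: ((((\g.(\h.((s h) g))) v) t) p)
Step 2: (((\h.((s h) v)) t) p)
Step 3: (((s t) v) p)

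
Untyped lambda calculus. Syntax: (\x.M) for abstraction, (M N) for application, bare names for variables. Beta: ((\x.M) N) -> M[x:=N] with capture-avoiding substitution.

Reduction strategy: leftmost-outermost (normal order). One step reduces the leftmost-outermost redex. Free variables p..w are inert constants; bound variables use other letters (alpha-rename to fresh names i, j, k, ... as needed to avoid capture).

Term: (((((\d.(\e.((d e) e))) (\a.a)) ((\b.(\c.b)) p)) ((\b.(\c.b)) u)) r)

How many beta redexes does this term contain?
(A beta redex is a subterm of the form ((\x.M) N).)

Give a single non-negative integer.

Answer: 3

Derivation:
Term: (((((\d.(\e.((d e) e))) (\a.a)) ((\b.(\c.b)) p)) ((\b.(\c.b)) u)) r)
  Redex: ((\d.(\e.((d e) e))) (\a.a))
  Redex: ((\b.(\c.b)) p)
  Redex: ((\b.(\c.b)) u)
Total redexes: 3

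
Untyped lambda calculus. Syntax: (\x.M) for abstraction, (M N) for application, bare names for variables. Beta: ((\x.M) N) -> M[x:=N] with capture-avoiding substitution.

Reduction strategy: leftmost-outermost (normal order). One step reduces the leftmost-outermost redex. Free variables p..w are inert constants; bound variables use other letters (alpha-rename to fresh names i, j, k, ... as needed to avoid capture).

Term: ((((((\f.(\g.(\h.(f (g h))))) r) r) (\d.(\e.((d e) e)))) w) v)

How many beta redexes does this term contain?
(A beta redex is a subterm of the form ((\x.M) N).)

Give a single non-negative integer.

Term: ((((((\f.(\g.(\h.(f (g h))))) r) r) (\d.(\e.((d e) e)))) w) v)
  Redex: ((\f.(\g.(\h.(f (g h))))) r)
Total redexes: 1

Answer: 1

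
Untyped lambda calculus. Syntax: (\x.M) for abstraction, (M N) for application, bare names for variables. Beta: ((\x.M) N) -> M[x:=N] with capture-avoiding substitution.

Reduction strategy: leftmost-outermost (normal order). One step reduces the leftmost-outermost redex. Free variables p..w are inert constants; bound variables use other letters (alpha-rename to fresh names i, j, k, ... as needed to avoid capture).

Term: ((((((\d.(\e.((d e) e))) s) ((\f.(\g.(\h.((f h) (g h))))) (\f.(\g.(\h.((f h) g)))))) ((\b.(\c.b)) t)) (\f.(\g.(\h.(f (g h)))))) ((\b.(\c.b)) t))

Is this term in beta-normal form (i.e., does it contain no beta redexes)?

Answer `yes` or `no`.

Term: ((((((\d.(\e.((d e) e))) s) ((\f.(\g.(\h.((f h) (g h))))) (\f.(\g.(\h.((f h) g)))))) ((\b.(\c.b)) t)) (\f.(\g.(\h.(f (g h)))))) ((\b.(\c.b)) t))
Found 4 beta redex(es).

Answer: no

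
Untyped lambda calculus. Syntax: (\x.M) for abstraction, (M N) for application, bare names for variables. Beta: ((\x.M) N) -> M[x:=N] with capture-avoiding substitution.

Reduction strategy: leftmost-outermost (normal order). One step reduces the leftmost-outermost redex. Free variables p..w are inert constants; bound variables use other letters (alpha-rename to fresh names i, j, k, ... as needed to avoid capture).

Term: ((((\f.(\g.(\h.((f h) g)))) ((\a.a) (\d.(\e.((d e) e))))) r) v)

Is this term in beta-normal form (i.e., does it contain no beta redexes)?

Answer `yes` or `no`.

Answer: no

Derivation:
Term: ((((\f.(\g.(\h.((f h) g)))) ((\a.a) (\d.(\e.((d e) e))))) r) v)
Found 2 beta redex(es).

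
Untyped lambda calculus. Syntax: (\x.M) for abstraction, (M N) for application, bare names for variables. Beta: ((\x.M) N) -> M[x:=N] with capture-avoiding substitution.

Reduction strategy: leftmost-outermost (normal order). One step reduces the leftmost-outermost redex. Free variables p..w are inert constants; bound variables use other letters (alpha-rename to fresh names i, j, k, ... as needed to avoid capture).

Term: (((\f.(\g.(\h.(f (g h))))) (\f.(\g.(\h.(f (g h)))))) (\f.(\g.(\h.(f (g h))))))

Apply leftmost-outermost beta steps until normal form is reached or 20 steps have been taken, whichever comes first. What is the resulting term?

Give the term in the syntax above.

Step 0: (((\f.(\g.(\h.(f (g h))))) (\f.(\g.(\h.(f (g h)))))) (\f.(\g.(\h.(f (g h))))))
Step 1: ((\g.(\h.((\f.(\g.(\h.(f (g h))))) (g h)))) (\f.(\g.(\h.(f (g h))))))
Step 2: (\h.((\f.(\g.(\h.(f (g h))))) ((\f.(\g.(\h.(f (g h))))) h)))
Step 3: (\h.(\g.(\i.(((\f.(\g.(\h.(f (g h))))) h) (g i)))))
Step 4: (\h.(\g.(\i.((\g.(\i.(h (g i)))) (g i)))))
Step 5: (\h.(\g.(\i.(\j.(h ((g i) j))))))

Answer: (\h.(\g.(\i.(\j.(h ((g i) j))))))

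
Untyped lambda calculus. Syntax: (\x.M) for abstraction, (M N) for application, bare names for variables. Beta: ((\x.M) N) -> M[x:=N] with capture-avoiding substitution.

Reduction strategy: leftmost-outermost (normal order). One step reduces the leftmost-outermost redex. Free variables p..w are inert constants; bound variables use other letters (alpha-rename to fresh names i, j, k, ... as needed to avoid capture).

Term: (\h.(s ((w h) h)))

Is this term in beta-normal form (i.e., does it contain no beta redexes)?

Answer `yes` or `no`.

Answer: yes

Derivation:
Term: (\h.(s ((w h) h)))
No beta redexes found.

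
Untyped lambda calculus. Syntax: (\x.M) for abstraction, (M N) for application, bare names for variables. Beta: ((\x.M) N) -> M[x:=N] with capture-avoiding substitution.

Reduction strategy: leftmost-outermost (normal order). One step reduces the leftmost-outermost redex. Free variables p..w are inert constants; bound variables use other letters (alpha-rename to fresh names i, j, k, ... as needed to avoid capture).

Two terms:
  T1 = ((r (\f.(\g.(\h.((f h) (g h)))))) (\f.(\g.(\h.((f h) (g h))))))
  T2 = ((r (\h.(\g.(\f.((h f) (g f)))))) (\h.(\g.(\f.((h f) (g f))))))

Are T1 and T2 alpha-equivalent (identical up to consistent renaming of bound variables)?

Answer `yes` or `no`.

Term 1: ((r (\f.(\g.(\h.((f h) (g h)))))) (\f.(\g.(\h.((f h) (g h))))))
Term 2: ((r (\h.(\g.(\f.((h f) (g f)))))) (\h.(\g.(\f.((h f) (g f))))))
Alpha-equivalence: compare structure up to binder renaming.
Result: True

Answer: yes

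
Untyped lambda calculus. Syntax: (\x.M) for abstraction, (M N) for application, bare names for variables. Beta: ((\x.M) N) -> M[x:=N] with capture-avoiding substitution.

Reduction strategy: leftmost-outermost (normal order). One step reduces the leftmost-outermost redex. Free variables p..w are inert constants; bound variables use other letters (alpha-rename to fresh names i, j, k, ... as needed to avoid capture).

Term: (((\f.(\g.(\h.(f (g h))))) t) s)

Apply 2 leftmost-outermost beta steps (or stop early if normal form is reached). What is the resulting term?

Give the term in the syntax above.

Answer: (\h.(t (s h)))

Derivation:
Step 0: (((\f.(\g.(\h.(f (g h))))) t) s)
Step 1: ((\g.(\h.(t (g h)))) s)
Step 2: (\h.(t (s h)))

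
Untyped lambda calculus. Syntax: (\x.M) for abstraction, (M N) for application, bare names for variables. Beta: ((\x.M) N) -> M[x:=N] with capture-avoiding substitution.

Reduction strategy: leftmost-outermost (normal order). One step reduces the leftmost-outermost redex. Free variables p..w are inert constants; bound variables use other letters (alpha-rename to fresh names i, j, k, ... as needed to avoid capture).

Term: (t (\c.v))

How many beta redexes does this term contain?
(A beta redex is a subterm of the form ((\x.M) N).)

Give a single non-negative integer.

Term: (t (\c.v))
  (no redexes)
Total redexes: 0

Answer: 0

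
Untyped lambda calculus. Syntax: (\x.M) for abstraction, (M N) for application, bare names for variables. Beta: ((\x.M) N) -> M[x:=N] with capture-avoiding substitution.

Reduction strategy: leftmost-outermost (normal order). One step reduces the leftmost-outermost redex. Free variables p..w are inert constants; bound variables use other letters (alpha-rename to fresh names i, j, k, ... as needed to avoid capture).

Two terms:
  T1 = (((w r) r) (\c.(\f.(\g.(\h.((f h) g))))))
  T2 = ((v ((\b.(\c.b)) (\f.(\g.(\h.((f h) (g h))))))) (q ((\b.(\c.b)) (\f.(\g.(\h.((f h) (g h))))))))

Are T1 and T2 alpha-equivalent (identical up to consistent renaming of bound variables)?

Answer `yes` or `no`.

Answer: no

Derivation:
Term 1: (((w r) r) (\c.(\f.(\g.(\h.((f h) g))))))
Term 2: ((v ((\b.(\c.b)) (\f.(\g.(\h.((f h) (g h))))))) (q ((\b.(\c.b)) (\f.(\g.(\h.((f h) (g h))))))))
Alpha-equivalence: compare structure up to binder renaming.
Result: False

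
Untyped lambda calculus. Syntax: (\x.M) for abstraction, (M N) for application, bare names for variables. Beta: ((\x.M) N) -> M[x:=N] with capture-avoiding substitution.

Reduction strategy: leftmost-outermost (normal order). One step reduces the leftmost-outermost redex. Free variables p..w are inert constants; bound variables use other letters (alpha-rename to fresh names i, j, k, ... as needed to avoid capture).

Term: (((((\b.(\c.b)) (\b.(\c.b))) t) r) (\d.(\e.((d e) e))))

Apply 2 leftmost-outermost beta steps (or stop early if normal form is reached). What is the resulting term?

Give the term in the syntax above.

Answer: (((\b.(\c.b)) r) (\d.(\e.((d e) e))))

Derivation:
Step 0: (((((\b.(\c.b)) (\b.(\c.b))) t) r) (\d.(\e.((d e) e))))
Step 1: ((((\c.(\b.(\c.b))) t) r) (\d.(\e.((d e) e))))
Step 2: (((\b.(\c.b)) r) (\d.(\e.((d e) e))))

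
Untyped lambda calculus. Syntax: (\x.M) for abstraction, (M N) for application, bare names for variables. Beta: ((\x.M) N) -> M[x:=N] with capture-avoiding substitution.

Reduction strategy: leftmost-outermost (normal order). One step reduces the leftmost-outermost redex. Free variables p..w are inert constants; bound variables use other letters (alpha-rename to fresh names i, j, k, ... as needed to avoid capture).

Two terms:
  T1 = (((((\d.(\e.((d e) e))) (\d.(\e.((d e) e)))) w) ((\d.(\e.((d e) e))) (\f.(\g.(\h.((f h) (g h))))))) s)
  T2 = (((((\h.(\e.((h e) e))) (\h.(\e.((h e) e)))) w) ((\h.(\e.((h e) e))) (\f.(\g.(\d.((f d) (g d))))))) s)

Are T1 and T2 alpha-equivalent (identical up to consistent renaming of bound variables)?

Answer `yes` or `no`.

Term 1: (((((\d.(\e.((d e) e))) (\d.(\e.((d e) e)))) w) ((\d.(\e.((d e) e))) (\f.(\g.(\h.((f h) (g h))))))) s)
Term 2: (((((\h.(\e.((h e) e))) (\h.(\e.((h e) e)))) w) ((\h.(\e.((h e) e))) (\f.(\g.(\d.((f d) (g d))))))) s)
Alpha-equivalence: compare structure up to binder renaming.
Result: True

Answer: yes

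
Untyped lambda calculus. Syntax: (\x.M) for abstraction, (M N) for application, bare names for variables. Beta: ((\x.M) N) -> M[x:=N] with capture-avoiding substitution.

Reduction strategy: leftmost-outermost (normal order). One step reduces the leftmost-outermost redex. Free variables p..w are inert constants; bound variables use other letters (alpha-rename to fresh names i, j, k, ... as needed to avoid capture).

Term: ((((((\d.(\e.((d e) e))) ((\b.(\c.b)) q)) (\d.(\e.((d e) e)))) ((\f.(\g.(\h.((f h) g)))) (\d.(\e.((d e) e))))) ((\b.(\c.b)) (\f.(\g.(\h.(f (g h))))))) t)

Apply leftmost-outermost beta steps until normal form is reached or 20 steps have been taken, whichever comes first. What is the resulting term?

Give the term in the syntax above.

Step 0: ((((((\d.(\e.((d e) e))) ((\b.(\c.b)) q)) (\d.(\e.((d e) e)))) ((\f.(\g.(\h.((f h) g)))) (\d.(\e.((d e) e))))) ((\b.(\c.b)) (\f.(\g.(\h.(f (g h))))))) t)
Step 1: (((((\e.((((\b.(\c.b)) q) e) e)) (\d.(\e.((d e) e)))) ((\f.(\g.(\h.((f h) g)))) (\d.(\e.((d e) e))))) ((\b.(\c.b)) (\f.(\g.(\h.(f (g h))))))) t)
Step 2: (((((((\b.(\c.b)) q) (\d.(\e.((d e) e)))) (\d.(\e.((d e) e)))) ((\f.(\g.(\h.((f h) g)))) (\d.(\e.((d e) e))))) ((\b.(\c.b)) (\f.(\g.(\h.(f (g h))))))) t)
Step 3: ((((((\c.q) (\d.(\e.((d e) e)))) (\d.(\e.((d e) e)))) ((\f.(\g.(\h.((f h) g)))) (\d.(\e.((d e) e))))) ((\b.(\c.b)) (\f.(\g.(\h.(f (g h))))))) t)
Step 4: ((((q (\d.(\e.((d e) e)))) ((\f.(\g.(\h.((f h) g)))) (\d.(\e.((d e) e))))) ((\b.(\c.b)) (\f.(\g.(\h.(f (g h))))))) t)
Step 5: ((((q (\d.(\e.((d e) e)))) (\g.(\h.(((\d.(\e.((d e) e))) h) g)))) ((\b.(\c.b)) (\f.(\g.(\h.(f (g h))))))) t)
Step 6: ((((q (\d.(\e.((d e) e)))) (\g.(\h.((\e.((h e) e)) g)))) ((\b.(\c.b)) (\f.(\g.(\h.(f (g h))))))) t)
Step 7: ((((q (\d.(\e.((d e) e)))) (\g.(\h.((h g) g)))) ((\b.(\c.b)) (\f.(\g.(\h.(f (g h))))))) t)
Step 8: ((((q (\d.(\e.((d e) e)))) (\g.(\h.((h g) g)))) (\c.(\f.(\g.(\h.(f (g h))))))) t)

Answer: ((((q (\d.(\e.((d e) e)))) (\g.(\h.((h g) g)))) (\c.(\f.(\g.(\h.(f (g h))))))) t)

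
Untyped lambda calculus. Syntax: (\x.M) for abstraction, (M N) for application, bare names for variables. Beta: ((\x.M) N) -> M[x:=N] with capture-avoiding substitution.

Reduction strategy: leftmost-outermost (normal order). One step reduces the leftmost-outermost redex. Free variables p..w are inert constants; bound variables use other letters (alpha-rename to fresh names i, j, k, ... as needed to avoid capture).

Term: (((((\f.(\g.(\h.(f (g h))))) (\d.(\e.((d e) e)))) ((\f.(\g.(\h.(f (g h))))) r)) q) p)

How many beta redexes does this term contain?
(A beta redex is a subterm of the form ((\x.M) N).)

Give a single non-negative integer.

Answer: 2

Derivation:
Term: (((((\f.(\g.(\h.(f (g h))))) (\d.(\e.((d e) e)))) ((\f.(\g.(\h.(f (g h))))) r)) q) p)
  Redex: ((\f.(\g.(\h.(f (g h))))) (\d.(\e.((d e) e))))
  Redex: ((\f.(\g.(\h.(f (g h))))) r)
Total redexes: 2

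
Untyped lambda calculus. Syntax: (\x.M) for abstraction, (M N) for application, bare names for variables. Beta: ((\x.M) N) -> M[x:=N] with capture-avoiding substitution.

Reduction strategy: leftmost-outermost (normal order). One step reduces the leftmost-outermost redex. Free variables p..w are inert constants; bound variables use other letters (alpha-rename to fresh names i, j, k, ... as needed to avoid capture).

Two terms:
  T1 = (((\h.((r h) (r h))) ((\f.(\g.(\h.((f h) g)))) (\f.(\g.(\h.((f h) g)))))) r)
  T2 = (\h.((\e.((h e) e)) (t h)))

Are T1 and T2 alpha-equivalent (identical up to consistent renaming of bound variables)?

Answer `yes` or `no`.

Term 1: (((\h.((r h) (r h))) ((\f.(\g.(\h.((f h) g)))) (\f.(\g.(\h.((f h) g)))))) r)
Term 2: (\h.((\e.((h e) e)) (t h)))
Alpha-equivalence: compare structure up to binder renaming.
Result: False

Answer: no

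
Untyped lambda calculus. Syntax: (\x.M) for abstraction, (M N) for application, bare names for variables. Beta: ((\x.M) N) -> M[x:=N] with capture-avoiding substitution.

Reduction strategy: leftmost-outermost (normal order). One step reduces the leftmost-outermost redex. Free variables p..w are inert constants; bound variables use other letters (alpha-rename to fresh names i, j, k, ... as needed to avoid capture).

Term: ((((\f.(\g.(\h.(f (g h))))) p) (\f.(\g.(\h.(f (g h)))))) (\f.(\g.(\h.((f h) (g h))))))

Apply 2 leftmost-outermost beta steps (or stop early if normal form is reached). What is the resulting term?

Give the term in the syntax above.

Answer: ((\h.(p ((\f.(\g.(\h.(f (g h))))) h))) (\f.(\g.(\h.((f h) (g h))))))

Derivation:
Step 0: ((((\f.(\g.(\h.(f (g h))))) p) (\f.(\g.(\h.(f (g h)))))) (\f.(\g.(\h.((f h) (g h))))))
Step 1: (((\g.(\h.(p (g h)))) (\f.(\g.(\h.(f (g h)))))) (\f.(\g.(\h.((f h) (g h))))))
Step 2: ((\h.(p ((\f.(\g.(\h.(f (g h))))) h))) (\f.(\g.(\h.((f h) (g h))))))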